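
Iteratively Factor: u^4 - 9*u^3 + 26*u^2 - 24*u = (u - 2)*(u^3 - 7*u^2 + 12*u) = u*(u - 2)*(u^2 - 7*u + 12) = u*(u - 4)*(u - 2)*(u - 3)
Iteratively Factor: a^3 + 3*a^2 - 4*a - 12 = (a + 2)*(a^2 + a - 6) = (a - 2)*(a + 2)*(a + 3)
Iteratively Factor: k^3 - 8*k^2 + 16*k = (k - 4)*(k^2 - 4*k) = (k - 4)^2*(k)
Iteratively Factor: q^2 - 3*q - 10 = (q + 2)*(q - 5)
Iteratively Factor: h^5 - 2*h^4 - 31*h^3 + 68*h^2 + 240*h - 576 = (h + 4)*(h^4 - 6*h^3 - 7*h^2 + 96*h - 144) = (h - 3)*(h + 4)*(h^3 - 3*h^2 - 16*h + 48) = (h - 3)*(h + 4)^2*(h^2 - 7*h + 12) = (h - 4)*(h - 3)*(h + 4)^2*(h - 3)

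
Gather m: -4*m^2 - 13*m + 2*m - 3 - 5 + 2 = -4*m^2 - 11*m - 6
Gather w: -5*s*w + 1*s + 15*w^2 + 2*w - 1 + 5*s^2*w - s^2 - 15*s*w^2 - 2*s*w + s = -s^2 + 2*s + w^2*(15 - 15*s) + w*(5*s^2 - 7*s + 2) - 1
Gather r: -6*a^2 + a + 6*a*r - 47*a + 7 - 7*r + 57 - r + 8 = -6*a^2 - 46*a + r*(6*a - 8) + 72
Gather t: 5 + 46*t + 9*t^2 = 9*t^2 + 46*t + 5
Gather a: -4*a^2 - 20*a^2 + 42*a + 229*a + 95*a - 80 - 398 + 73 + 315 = -24*a^2 + 366*a - 90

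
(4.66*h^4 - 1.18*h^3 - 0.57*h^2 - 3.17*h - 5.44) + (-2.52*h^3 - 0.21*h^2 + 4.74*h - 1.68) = 4.66*h^4 - 3.7*h^3 - 0.78*h^2 + 1.57*h - 7.12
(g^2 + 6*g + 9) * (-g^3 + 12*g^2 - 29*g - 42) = -g^5 + 6*g^4 + 34*g^3 - 108*g^2 - 513*g - 378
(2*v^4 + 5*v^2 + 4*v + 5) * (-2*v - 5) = -4*v^5 - 10*v^4 - 10*v^3 - 33*v^2 - 30*v - 25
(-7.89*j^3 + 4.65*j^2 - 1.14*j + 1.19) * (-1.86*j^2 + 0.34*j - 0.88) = 14.6754*j^5 - 11.3316*j^4 + 10.6446*j^3 - 6.693*j^2 + 1.4078*j - 1.0472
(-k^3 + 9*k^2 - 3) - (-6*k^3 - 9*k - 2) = 5*k^3 + 9*k^2 + 9*k - 1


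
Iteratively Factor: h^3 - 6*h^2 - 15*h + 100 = (h - 5)*(h^2 - h - 20) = (h - 5)*(h + 4)*(h - 5)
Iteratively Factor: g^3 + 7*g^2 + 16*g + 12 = (g + 3)*(g^2 + 4*g + 4) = (g + 2)*(g + 3)*(g + 2)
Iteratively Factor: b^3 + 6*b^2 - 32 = (b - 2)*(b^2 + 8*b + 16) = (b - 2)*(b + 4)*(b + 4)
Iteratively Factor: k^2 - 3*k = (k - 3)*(k)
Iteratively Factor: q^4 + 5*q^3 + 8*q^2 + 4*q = (q + 1)*(q^3 + 4*q^2 + 4*q) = q*(q + 1)*(q^2 + 4*q + 4) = q*(q + 1)*(q + 2)*(q + 2)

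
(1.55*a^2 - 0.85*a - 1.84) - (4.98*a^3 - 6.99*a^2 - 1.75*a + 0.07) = -4.98*a^3 + 8.54*a^2 + 0.9*a - 1.91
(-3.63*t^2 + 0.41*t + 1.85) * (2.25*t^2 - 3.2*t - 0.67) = -8.1675*t^4 + 12.5385*t^3 + 5.2826*t^2 - 6.1947*t - 1.2395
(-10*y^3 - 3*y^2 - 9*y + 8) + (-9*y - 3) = -10*y^3 - 3*y^2 - 18*y + 5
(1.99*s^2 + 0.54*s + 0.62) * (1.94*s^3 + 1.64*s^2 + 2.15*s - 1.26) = 3.8606*s^5 + 4.3112*s^4 + 6.3669*s^3 - 0.3296*s^2 + 0.6526*s - 0.7812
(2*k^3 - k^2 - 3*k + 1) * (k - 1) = 2*k^4 - 3*k^3 - 2*k^2 + 4*k - 1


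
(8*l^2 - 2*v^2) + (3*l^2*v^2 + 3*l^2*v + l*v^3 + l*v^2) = 3*l^2*v^2 + 3*l^2*v + 8*l^2 + l*v^3 + l*v^2 - 2*v^2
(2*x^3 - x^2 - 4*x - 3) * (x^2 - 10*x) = 2*x^5 - 21*x^4 + 6*x^3 + 37*x^2 + 30*x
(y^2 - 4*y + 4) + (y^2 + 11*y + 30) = 2*y^2 + 7*y + 34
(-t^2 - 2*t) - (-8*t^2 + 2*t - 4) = 7*t^2 - 4*t + 4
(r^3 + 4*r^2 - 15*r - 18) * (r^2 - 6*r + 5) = r^5 - 2*r^4 - 34*r^3 + 92*r^2 + 33*r - 90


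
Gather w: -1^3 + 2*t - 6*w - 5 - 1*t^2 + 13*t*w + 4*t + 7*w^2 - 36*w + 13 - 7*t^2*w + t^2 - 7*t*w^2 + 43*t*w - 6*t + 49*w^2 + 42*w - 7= w^2*(56 - 7*t) + w*(-7*t^2 + 56*t)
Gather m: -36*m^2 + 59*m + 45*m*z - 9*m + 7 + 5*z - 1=-36*m^2 + m*(45*z + 50) + 5*z + 6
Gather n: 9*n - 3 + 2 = 9*n - 1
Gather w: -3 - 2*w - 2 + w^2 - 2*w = w^2 - 4*w - 5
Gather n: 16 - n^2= 16 - n^2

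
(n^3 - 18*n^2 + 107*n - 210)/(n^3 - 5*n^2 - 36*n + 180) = (n - 7)/(n + 6)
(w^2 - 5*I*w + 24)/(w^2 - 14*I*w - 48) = (w + 3*I)/(w - 6*I)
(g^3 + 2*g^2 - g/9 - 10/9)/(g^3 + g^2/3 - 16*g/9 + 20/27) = 3*(g + 1)/(3*g - 2)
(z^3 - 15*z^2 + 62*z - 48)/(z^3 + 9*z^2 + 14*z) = (z^3 - 15*z^2 + 62*z - 48)/(z*(z^2 + 9*z + 14))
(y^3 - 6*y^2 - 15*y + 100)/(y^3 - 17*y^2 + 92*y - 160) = (y^2 - y - 20)/(y^2 - 12*y + 32)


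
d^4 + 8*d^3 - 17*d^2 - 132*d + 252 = (d - 3)*(d - 2)*(d + 6)*(d + 7)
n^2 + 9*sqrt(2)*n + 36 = (n + 3*sqrt(2))*(n + 6*sqrt(2))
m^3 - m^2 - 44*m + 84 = (m - 6)*(m - 2)*(m + 7)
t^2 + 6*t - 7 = (t - 1)*(t + 7)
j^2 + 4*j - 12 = (j - 2)*(j + 6)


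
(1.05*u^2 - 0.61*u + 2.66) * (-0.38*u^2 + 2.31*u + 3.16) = -0.399*u^4 + 2.6573*u^3 + 0.8981*u^2 + 4.217*u + 8.4056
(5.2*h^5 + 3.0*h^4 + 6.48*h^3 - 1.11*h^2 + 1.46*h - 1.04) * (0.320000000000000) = 1.664*h^5 + 0.96*h^4 + 2.0736*h^3 - 0.3552*h^2 + 0.4672*h - 0.3328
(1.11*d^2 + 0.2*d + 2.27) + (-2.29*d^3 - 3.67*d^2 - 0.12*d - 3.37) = -2.29*d^3 - 2.56*d^2 + 0.08*d - 1.1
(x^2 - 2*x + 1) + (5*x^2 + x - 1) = 6*x^2 - x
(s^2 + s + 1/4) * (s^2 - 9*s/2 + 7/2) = s^4 - 7*s^3/2 - 3*s^2/4 + 19*s/8 + 7/8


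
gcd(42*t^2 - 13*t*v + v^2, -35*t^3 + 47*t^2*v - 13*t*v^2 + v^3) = 7*t - v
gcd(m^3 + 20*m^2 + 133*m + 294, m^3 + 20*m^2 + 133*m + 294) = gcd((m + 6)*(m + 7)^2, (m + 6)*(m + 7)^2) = m^3 + 20*m^2 + 133*m + 294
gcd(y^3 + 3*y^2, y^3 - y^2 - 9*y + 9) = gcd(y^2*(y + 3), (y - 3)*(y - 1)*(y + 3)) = y + 3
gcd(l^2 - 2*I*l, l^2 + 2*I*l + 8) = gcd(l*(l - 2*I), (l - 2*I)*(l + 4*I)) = l - 2*I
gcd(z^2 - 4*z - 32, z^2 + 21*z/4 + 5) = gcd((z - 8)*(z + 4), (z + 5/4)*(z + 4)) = z + 4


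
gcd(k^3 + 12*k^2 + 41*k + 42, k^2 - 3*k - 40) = 1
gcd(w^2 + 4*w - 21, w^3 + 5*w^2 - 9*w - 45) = w - 3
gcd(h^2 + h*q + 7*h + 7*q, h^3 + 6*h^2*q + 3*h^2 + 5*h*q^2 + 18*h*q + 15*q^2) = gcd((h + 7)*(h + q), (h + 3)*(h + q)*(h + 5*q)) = h + q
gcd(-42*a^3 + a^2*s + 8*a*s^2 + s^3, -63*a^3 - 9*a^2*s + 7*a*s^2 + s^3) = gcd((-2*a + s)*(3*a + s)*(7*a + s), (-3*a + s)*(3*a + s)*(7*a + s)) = 21*a^2 + 10*a*s + s^2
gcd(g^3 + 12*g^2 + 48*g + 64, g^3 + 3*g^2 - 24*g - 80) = g^2 + 8*g + 16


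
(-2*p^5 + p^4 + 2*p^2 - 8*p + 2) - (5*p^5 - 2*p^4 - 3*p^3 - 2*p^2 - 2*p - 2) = -7*p^5 + 3*p^4 + 3*p^3 + 4*p^2 - 6*p + 4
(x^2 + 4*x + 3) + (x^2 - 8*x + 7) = 2*x^2 - 4*x + 10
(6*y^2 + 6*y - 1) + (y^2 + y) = 7*y^2 + 7*y - 1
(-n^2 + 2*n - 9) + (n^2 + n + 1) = 3*n - 8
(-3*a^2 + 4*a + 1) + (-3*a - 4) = -3*a^2 + a - 3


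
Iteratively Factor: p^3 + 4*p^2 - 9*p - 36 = (p - 3)*(p^2 + 7*p + 12) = (p - 3)*(p + 3)*(p + 4)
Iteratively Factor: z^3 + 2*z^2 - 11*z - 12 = (z - 3)*(z^2 + 5*z + 4) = (z - 3)*(z + 1)*(z + 4)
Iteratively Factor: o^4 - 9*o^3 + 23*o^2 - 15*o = (o - 1)*(o^3 - 8*o^2 + 15*o) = (o - 5)*(o - 1)*(o^2 - 3*o) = o*(o - 5)*(o - 1)*(o - 3)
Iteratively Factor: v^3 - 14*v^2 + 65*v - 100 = (v - 5)*(v^2 - 9*v + 20) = (v - 5)*(v - 4)*(v - 5)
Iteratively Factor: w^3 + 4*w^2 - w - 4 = (w + 1)*(w^2 + 3*w - 4) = (w - 1)*(w + 1)*(w + 4)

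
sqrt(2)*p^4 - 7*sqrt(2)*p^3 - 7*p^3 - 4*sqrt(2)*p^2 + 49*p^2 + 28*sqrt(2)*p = p*(p - 7)*(p - 4*sqrt(2))*(sqrt(2)*p + 1)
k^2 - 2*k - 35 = (k - 7)*(k + 5)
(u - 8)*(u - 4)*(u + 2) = u^3 - 10*u^2 + 8*u + 64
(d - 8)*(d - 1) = d^2 - 9*d + 8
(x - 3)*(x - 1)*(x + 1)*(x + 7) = x^4 + 4*x^3 - 22*x^2 - 4*x + 21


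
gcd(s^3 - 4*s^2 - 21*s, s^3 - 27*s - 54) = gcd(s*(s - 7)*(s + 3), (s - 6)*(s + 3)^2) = s + 3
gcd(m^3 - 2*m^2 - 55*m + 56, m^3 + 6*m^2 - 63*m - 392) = m^2 - m - 56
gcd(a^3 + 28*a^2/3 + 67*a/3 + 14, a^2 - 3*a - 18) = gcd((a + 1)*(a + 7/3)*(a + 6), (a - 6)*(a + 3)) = 1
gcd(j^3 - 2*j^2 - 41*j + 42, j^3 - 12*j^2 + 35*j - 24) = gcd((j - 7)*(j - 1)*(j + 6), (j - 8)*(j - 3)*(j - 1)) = j - 1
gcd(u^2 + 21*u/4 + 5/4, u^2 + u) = 1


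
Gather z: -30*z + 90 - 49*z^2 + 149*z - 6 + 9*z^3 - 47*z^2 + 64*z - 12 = 9*z^3 - 96*z^2 + 183*z + 72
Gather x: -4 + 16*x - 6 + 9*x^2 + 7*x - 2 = 9*x^2 + 23*x - 12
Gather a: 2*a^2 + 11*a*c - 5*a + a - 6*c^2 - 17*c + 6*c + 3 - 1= 2*a^2 + a*(11*c - 4) - 6*c^2 - 11*c + 2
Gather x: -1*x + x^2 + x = x^2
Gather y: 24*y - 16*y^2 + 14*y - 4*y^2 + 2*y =-20*y^2 + 40*y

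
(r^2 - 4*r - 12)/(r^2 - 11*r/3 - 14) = 3*(r + 2)/(3*r + 7)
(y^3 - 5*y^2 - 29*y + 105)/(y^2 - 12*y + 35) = (y^2 + 2*y - 15)/(y - 5)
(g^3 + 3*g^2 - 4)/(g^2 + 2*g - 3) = (g^2 + 4*g + 4)/(g + 3)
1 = 1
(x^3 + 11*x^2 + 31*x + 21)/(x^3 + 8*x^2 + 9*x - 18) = (x^2 + 8*x + 7)/(x^2 + 5*x - 6)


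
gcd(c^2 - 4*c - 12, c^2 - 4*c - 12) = c^2 - 4*c - 12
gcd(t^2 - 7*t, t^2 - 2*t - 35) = t - 7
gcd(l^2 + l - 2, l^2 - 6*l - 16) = l + 2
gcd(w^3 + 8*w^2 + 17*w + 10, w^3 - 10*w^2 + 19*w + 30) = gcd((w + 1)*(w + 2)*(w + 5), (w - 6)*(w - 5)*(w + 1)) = w + 1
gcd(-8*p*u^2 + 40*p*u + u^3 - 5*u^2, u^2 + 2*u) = u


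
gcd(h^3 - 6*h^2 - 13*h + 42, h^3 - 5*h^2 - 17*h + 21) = h^2 - 4*h - 21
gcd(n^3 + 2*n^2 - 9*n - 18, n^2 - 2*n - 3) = n - 3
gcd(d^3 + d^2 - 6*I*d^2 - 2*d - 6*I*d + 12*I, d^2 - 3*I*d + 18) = d - 6*I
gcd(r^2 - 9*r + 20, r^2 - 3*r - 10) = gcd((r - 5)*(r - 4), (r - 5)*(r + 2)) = r - 5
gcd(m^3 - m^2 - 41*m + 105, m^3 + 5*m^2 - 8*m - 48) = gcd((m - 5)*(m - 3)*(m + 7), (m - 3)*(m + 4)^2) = m - 3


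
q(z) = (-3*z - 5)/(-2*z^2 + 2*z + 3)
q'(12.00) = -0.02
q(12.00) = 0.16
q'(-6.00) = -0.01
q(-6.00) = -0.16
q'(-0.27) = 1.11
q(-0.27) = -1.81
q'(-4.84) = -0.01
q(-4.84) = -0.18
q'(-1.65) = 0.54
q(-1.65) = 0.01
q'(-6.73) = -0.01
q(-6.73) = -0.15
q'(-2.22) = 0.12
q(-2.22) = -0.15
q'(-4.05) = -0.01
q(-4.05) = -0.19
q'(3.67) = -0.56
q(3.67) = 0.96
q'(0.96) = -2.51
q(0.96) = -2.56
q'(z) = (-3*z - 5)*(4*z - 2)/(-2*z^2 + 2*z + 3)^2 - 3/(-2*z^2 + 2*z + 3) = (-6*z^2 - 20*z + 1)/(4*z^4 - 8*z^3 - 8*z^2 + 12*z + 9)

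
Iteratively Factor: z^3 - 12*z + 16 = (z - 2)*(z^2 + 2*z - 8) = (z - 2)*(z + 4)*(z - 2)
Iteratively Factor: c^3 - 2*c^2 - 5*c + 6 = (c - 1)*(c^2 - c - 6) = (c - 3)*(c - 1)*(c + 2)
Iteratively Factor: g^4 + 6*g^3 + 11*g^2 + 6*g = (g + 3)*(g^3 + 3*g^2 + 2*g) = (g + 2)*(g + 3)*(g^2 + g) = g*(g + 2)*(g + 3)*(g + 1)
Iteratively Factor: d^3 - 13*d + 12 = (d - 1)*(d^2 + d - 12) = (d - 1)*(d + 4)*(d - 3)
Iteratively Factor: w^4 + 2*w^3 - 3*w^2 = (w - 1)*(w^3 + 3*w^2) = w*(w - 1)*(w^2 + 3*w) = w*(w - 1)*(w + 3)*(w)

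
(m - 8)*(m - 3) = m^2 - 11*m + 24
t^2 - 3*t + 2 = (t - 2)*(t - 1)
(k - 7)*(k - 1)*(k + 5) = k^3 - 3*k^2 - 33*k + 35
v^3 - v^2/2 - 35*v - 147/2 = (v - 7)*(v + 3)*(v + 7/2)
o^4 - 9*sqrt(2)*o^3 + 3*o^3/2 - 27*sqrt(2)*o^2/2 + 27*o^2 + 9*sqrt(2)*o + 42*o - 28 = (o - 1/2)*(o + 2)*(o - 7*sqrt(2))*(o - 2*sqrt(2))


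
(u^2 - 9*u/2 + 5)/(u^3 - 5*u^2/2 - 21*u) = (-2*u^2 + 9*u - 10)/(u*(-2*u^2 + 5*u + 42))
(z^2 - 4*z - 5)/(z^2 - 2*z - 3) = (z - 5)/(z - 3)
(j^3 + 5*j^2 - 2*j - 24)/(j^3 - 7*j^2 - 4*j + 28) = (j^2 + 7*j + 12)/(j^2 - 5*j - 14)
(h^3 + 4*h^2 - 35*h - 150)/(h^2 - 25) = (h^2 - h - 30)/(h - 5)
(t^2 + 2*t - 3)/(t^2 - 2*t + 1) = (t + 3)/(t - 1)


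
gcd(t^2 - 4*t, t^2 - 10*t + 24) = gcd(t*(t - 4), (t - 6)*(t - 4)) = t - 4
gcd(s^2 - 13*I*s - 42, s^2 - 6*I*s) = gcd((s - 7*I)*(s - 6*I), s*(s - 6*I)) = s - 6*I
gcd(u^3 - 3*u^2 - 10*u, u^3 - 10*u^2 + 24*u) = u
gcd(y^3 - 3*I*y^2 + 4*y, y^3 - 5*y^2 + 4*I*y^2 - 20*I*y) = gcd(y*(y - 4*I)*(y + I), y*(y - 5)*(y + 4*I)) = y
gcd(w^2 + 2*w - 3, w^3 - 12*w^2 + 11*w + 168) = w + 3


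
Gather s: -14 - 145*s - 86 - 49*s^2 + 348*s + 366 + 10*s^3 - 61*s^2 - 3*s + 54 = 10*s^3 - 110*s^2 + 200*s + 320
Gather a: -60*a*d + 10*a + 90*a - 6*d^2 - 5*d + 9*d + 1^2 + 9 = a*(100 - 60*d) - 6*d^2 + 4*d + 10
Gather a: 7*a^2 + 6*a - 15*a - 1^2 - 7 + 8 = 7*a^2 - 9*a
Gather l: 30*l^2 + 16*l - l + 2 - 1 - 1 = 30*l^2 + 15*l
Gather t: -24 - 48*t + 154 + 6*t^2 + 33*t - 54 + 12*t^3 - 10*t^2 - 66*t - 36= 12*t^3 - 4*t^2 - 81*t + 40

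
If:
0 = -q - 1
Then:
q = -1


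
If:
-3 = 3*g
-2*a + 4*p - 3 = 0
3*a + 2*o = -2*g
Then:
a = 2*p - 3/2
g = -1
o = 13/4 - 3*p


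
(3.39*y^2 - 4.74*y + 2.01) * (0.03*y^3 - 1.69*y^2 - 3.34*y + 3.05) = 0.1017*y^5 - 5.8713*y^4 - 3.2517*y^3 + 22.7742*y^2 - 21.1704*y + 6.1305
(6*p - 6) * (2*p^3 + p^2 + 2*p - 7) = 12*p^4 - 6*p^3 + 6*p^2 - 54*p + 42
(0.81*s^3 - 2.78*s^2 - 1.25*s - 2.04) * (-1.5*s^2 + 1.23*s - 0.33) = -1.215*s^5 + 5.1663*s^4 - 1.8117*s^3 + 2.4399*s^2 - 2.0967*s + 0.6732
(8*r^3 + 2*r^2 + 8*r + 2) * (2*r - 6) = 16*r^4 - 44*r^3 + 4*r^2 - 44*r - 12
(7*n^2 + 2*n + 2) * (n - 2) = 7*n^3 - 12*n^2 - 2*n - 4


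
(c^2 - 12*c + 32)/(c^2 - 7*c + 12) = (c - 8)/(c - 3)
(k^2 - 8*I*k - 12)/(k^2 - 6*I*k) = (k - 2*I)/k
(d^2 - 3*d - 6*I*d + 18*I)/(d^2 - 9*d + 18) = (d - 6*I)/(d - 6)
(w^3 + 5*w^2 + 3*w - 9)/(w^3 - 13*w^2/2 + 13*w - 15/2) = 2*(w^2 + 6*w + 9)/(2*w^2 - 11*w + 15)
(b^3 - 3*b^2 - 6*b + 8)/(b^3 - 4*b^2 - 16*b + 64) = (b^2 + b - 2)/(b^2 - 16)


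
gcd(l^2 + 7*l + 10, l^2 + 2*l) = l + 2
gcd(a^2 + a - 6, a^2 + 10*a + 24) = 1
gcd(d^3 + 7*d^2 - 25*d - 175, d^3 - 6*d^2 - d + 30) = d - 5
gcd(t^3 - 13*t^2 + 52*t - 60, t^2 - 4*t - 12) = t - 6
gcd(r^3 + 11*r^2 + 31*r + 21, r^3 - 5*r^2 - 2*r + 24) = 1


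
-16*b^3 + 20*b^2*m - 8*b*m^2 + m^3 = (-4*b + m)*(-2*b + m)^2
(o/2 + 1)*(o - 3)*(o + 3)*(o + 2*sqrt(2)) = o^4/2 + o^3 + sqrt(2)*o^3 - 9*o^2/2 + 2*sqrt(2)*o^2 - 9*sqrt(2)*o - 9*o - 18*sqrt(2)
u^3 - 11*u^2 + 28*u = u*(u - 7)*(u - 4)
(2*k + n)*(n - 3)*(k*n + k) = 2*k^2*n^2 - 4*k^2*n - 6*k^2 + k*n^3 - 2*k*n^2 - 3*k*n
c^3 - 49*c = c*(c - 7)*(c + 7)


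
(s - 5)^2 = s^2 - 10*s + 25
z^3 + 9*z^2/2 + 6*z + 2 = (z + 1/2)*(z + 2)^2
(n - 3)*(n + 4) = n^2 + n - 12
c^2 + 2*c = c*(c + 2)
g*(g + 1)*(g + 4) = g^3 + 5*g^2 + 4*g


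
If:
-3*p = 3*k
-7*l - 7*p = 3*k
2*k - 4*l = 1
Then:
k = -7/2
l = -2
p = 7/2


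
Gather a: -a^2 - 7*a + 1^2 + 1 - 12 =-a^2 - 7*a - 10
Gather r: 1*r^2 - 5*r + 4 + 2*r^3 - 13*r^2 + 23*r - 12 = 2*r^3 - 12*r^2 + 18*r - 8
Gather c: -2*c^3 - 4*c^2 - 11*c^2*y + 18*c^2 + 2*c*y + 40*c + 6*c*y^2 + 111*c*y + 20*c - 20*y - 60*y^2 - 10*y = -2*c^3 + c^2*(14 - 11*y) + c*(6*y^2 + 113*y + 60) - 60*y^2 - 30*y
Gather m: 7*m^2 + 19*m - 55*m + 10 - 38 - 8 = 7*m^2 - 36*m - 36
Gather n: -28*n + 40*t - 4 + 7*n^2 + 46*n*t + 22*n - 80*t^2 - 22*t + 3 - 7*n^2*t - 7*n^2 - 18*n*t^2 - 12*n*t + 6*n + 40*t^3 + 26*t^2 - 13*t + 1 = -7*n^2*t + n*(-18*t^2 + 34*t) + 40*t^3 - 54*t^2 + 5*t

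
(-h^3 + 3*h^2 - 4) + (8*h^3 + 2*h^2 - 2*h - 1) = 7*h^3 + 5*h^2 - 2*h - 5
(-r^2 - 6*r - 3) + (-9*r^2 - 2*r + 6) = -10*r^2 - 8*r + 3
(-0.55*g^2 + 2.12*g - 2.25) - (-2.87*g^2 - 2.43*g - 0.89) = 2.32*g^2 + 4.55*g - 1.36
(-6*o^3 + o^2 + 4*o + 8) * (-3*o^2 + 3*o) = 18*o^5 - 21*o^4 - 9*o^3 - 12*o^2 + 24*o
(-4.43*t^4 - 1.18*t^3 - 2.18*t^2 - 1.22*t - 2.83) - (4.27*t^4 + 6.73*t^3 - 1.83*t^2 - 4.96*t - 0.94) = -8.7*t^4 - 7.91*t^3 - 0.35*t^2 + 3.74*t - 1.89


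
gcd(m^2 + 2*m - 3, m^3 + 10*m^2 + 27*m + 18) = m + 3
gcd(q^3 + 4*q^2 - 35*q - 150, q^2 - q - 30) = q^2 - q - 30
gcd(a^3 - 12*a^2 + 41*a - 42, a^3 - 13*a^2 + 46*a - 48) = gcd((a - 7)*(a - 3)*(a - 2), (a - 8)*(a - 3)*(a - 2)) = a^2 - 5*a + 6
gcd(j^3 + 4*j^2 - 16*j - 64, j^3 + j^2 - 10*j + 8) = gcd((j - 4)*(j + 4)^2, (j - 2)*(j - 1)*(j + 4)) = j + 4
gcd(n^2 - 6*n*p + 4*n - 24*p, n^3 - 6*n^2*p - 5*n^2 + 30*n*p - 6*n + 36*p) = -n + 6*p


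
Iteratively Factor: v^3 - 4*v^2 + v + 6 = (v + 1)*(v^2 - 5*v + 6) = (v - 3)*(v + 1)*(v - 2)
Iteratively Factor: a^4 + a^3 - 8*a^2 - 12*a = (a - 3)*(a^3 + 4*a^2 + 4*a) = a*(a - 3)*(a^2 + 4*a + 4) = a*(a - 3)*(a + 2)*(a + 2)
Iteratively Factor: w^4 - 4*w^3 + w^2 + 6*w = (w + 1)*(w^3 - 5*w^2 + 6*w) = (w - 2)*(w + 1)*(w^2 - 3*w) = (w - 3)*(w - 2)*(w + 1)*(w)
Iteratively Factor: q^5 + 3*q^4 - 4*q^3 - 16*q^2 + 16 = (q + 2)*(q^4 + q^3 - 6*q^2 - 4*q + 8) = (q + 2)^2*(q^3 - q^2 - 4*q + 4) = (q - 1)*(q + 2)^2*(q^2 - 4) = (q - 1)*(q + 2)^3*(q - 2)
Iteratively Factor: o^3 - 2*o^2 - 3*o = (o - 3)*(o^2 + o) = (o - 3)*(o + 1)*(o)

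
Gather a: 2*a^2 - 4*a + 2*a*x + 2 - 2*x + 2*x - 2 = 2*a^2 + a*(2*x - 4)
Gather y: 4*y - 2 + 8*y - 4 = 12*y - 6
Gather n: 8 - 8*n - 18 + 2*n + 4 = -6*n - 6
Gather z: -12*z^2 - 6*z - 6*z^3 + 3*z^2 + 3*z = -6*z^3 - 9*z^2 - 3*z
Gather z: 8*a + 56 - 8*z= 8*a - 8*z + 56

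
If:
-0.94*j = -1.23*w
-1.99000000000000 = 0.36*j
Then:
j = -5.53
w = -4.22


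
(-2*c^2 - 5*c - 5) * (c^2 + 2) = -2*c^4 - 5*c^3 - 9*c^2 - 10*c - 10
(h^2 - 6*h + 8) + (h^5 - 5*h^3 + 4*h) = h^5 - 5*h^3 + h^2 - 2*h + 8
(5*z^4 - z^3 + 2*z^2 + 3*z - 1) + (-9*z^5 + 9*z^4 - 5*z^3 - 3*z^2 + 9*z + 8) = -9*z^5 + 14*z^4 - 6*z^3 - z^2 + 12*z + 7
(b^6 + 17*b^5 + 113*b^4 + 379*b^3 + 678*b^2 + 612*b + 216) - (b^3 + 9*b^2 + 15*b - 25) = b^6 + 17*b^5 + 113*b^4 + 378*b^3 + 669*b^2 + 597*b + 241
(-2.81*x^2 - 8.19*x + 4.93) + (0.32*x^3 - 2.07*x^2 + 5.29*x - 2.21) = 0.32*x^3 - 4.88*x^2 - 2.9*x + 2.72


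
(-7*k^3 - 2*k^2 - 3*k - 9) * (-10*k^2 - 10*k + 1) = 70*k^5 + 90*k^4 + 43*k^3 + 118*k^2 + 87*k - 9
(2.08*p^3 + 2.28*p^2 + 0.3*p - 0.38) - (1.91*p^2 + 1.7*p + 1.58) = 2.08*p^3 + 0.37*p^2 - 1.4*p - 1.96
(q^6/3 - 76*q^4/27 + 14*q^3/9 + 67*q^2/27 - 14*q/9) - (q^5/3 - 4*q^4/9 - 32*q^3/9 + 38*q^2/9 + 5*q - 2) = q^6/3 - q^5/3 - 64*q^4/27 + 46*q^3/9 - 47*q^2/27 - 59*q/9 + 2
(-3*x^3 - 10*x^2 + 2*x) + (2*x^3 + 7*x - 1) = -x^3 - 10*x^2 + 9*x - 1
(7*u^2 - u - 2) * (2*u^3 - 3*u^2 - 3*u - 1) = 14*u^5 - 23*u^4 - 22*u^3 + 2*u^2 + 7*u + 2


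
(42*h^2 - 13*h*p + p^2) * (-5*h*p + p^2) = -210*h^3*p + 107*h^2*p^2 - 18*h*p^3 + p^4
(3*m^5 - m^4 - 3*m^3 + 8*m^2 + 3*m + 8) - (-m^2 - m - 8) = 3*m^5 - m^4 - 3*m^3 + 9*m^2 + 4*m + 16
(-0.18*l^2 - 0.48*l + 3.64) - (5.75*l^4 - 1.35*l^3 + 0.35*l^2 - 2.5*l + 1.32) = -5.75*l^4 + 1.35*l^3 - 0.53*l^2 + 2.02*l + 2.32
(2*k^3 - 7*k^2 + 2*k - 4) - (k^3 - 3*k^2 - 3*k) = k^3 - 4*k^2 + 5*k - 4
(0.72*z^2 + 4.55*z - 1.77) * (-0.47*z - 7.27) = -0.3384*z^3 - 7.3729*z^2 - 32.2466*z + 12.8679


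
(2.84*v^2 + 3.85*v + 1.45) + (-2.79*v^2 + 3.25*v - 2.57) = 0.0499999999999998*v^2 + 7.1*v - 1.12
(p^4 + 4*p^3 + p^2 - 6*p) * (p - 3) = p^5 + p^4 - 11*p^3 - 9*p^2 + 18*p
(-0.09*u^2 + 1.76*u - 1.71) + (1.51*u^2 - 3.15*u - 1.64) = 1.42*u^2 - 1.39*u - 3.35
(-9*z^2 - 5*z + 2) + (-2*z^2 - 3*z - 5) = -11*z^2 - 8*z - 3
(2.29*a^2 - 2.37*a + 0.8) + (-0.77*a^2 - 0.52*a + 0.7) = 1.52*a^2 - 2.89*a + 1.5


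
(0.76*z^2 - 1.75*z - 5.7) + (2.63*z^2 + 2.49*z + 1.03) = 3.39*z^2 + 0.74*z - 4.67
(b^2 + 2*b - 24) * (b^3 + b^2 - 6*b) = b^5 + 3*b^4 - 28*b^3 - 36*b^2 + 144*b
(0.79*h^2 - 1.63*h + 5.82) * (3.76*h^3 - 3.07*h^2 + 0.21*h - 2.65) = 2.9704*h^5 - 8.5541*h^4 + 27.0532*h^3 - 20.3032*h^2 + 5.5417*h - 15.423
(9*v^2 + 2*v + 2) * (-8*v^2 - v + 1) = -72*v^4 - 25*v^3 - 9*v^2 + 2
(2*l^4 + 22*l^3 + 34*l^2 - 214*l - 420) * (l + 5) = 2*l^5 + 32*l^4 + 144*l^3 - 44*l^2 - 1490*l - 2100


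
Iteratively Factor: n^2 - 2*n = (n)*(n - 2)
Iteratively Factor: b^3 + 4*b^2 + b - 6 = (b + 2)*(b^2 + 2*b - 3) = (b + 2)*(b + 3)*(b - 1)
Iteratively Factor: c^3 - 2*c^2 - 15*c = (c - 5)*(c^2 + 3*c) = c*(c - 5)*(c + 3)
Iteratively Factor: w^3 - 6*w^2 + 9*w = (w - 3)*(w^2 - 3*w) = (w - 3)^2*(w)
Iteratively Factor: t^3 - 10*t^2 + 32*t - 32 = (t - 4)*(t^2 - 6*t + 8) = (t - 4)^2*(t - 2)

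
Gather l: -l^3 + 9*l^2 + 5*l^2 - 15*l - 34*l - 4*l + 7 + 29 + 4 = -l^3 + 14*l^2 - 53*l + 40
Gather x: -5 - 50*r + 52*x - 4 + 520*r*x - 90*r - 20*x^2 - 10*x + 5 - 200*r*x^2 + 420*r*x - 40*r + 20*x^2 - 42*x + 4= -200*r*x^2 + 940*r*x - 180*r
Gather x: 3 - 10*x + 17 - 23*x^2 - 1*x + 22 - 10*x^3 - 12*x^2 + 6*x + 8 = -10*x^3 - 35*x^2 - 5*x + 50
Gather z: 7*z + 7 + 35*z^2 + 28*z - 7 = 35*z^2 + 35*z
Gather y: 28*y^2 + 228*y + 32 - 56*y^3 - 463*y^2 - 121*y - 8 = -56*y^3 - 435*y^2 + 107*y + 24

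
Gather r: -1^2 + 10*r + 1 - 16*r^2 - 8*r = -16*r^2 + 2*r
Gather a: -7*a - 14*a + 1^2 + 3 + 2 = 6 - 21*a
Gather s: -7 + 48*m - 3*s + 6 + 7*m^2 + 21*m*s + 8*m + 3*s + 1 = 7*m^2 + 21*m*s + 56*m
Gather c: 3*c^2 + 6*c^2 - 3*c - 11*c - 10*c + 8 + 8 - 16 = 9*c^2 - 24*c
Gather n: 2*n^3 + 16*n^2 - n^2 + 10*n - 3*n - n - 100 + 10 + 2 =2*n^3 + 15*n^2 + 6*n - 88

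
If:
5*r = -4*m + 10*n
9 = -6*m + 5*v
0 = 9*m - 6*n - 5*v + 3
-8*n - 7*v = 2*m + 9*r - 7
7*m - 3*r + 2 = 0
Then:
No Solution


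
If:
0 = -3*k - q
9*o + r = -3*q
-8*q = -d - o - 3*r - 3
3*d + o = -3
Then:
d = 17*r/222 - 36/37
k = -79*r/666 - 3/37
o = -17*r/74 - 3/37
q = 79*r/222 + 9/37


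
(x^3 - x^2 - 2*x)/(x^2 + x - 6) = x*(x + 1)/(x + 3)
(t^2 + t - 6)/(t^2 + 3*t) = (t - 2)/t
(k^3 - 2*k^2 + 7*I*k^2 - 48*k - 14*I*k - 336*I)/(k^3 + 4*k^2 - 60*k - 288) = (k + 7*I)/(k + 6)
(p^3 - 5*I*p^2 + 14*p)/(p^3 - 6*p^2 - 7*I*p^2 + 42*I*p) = (p + 2*I)/(p - 6)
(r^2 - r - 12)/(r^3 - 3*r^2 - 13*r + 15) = (r - 4)/(r^2 - 6*r + 5)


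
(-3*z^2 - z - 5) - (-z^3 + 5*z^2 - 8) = z^3 - 8*z^2 - z + 3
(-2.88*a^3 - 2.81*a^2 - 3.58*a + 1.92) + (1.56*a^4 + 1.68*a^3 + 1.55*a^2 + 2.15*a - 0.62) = 1.56*a^4 - 1.2*a^3 - 1.26*a^2 - 1.43*a + 1.3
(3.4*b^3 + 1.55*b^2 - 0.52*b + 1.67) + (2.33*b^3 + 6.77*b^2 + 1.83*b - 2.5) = 5.73*b^3 + 8.32*b^2 + 1.31*b - 0.83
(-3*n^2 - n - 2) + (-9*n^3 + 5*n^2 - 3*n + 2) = -9*n^3 + 2*n^2 - 4*n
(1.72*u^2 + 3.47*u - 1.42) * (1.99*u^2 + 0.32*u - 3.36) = 3.4228*u^4 + 7.4557*u^3 - 7.4946*u^2 - 12.1136*u + 4.7712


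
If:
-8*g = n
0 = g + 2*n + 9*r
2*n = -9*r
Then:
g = 0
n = 0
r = 0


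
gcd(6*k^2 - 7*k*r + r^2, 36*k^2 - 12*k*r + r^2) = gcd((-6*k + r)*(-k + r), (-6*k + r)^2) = -6*k + r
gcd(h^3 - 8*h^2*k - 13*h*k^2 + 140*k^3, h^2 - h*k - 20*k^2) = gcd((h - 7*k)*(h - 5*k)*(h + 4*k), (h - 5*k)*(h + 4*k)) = h^2 - h*k - 20*k^2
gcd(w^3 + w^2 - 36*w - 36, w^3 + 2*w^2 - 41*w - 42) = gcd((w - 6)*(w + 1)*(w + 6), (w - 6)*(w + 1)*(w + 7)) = w^2 - 5*w - 6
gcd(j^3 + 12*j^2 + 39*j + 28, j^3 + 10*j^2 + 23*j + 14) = j^2 + 8*j + 7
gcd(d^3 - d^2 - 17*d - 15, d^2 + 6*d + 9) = d + 3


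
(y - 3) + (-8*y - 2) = -7*y - 5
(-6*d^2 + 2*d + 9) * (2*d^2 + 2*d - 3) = -12*d^4 - 8*d^3 + 40*d^2 + 12*d - 27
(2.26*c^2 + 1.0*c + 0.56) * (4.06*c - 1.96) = 9.1756*c^3 - 0.3696*c^2 + 0.3136*c - 1.0976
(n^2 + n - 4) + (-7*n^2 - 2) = -6*n^2 + n - 6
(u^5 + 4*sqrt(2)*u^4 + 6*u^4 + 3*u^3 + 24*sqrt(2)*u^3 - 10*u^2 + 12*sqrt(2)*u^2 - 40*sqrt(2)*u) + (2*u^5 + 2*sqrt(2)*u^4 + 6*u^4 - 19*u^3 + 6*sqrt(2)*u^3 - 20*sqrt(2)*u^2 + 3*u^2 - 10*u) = 3*u^5 + 6*sqrt(2)*u^4 + 12*u^4 - 16*u^3 + 30*sqrt(2)*u^3 - 8*sqrt(2)*u^2 - 7*u^2 - 40*sqrt(2)*u - 10*u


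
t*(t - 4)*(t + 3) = t^3 - t^2 - 12*t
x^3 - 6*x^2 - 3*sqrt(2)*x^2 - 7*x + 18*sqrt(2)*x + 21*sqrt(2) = (x - 7)*(x + 1)*(x - 3*sqrt(2))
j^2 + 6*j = j*(j + 6)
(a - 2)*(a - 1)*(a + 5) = a^3 + 2*a^2 - 13*a + 10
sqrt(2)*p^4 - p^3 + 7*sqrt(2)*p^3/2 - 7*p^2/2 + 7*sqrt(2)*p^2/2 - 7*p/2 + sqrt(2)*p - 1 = (p + 1)*(p + 2)*(p - sqrt(2)/2)*(sqrt(2)*p + sqrt(2)/2)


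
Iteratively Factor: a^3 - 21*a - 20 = (a - 5)*(a^2 + 5*a + 4) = (a - 5)*(a + 1)*(a + 4)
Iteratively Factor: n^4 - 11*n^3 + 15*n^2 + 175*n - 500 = (n - 5)*(n^3 - 6*n^2 - 15*n + 100) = (n - 5)^2*(n^2 - n - 20) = (n - 5)^2*(n + 4)*(n - 5)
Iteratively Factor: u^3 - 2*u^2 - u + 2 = (u - 2)*(u^2 - 1) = (u - 2)*(u + 1)*(u - 1)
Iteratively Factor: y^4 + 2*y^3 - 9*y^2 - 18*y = (y)*(y^3 + 2*y^2 - 9*y - 18) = y*(y - 3)*(y^2 + 5*y + 6) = y*(y - 3)*(y + 3)*(y + 2)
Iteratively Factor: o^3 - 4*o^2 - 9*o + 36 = (o - 4)*(o^2 - 9) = (o - 4)*(o - 3)*(o + 3)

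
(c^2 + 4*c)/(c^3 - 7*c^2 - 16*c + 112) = c/(c^2 - 11*c + 28)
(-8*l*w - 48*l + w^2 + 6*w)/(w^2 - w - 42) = (-8*l + w)/(w - 7)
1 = 1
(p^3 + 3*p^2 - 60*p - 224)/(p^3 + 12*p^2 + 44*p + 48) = (p^2 - p - 56)/(p^2 + 8*p + 12)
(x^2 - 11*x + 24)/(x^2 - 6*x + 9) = (x - 8)/(x - 3)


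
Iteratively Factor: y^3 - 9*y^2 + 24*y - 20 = (y - 5)*(y^2 - 4*y + 4) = (y - 5)*(y - 2)*(y - 2)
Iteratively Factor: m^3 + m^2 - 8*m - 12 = (m + 2)*(m^2 - m - 6) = (m - 3)*(m + 2)*(m + 2)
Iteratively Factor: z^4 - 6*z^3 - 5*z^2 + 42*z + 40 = (z + 2)*(z^3 - 8*z^2 + 11*z + 20) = (z - 4)*(z + 2)*(z^2 - 4*z - 5) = (z - 5)*(z - 4)*(z + 2)*(z + 1)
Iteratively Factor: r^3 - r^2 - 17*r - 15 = (r + 1)*(r^2 - 2*r - 15) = (r - 5)*(r + 1)*(r + 3)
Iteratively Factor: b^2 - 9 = (b + 3)*(b - 3)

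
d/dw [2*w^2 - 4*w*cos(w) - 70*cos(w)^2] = 4*w*sin(w) + 4*w + 70*sin(2*w) - 4*cos(w)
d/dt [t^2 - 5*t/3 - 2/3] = 2*t - 5/3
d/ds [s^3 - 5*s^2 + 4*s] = 3*s^2 - 10*s + 4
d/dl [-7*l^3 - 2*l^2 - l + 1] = -21*l^2 - 4*l - 1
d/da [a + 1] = 1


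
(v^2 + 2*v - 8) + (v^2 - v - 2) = 2*v^2 + v - 10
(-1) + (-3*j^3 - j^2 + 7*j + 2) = -3*j^3 - j^2 + 7*j + 1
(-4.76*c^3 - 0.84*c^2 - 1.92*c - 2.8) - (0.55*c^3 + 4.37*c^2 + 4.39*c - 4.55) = -5.31*c^3 - 5.21*c^2 - 6.31*c + 1.75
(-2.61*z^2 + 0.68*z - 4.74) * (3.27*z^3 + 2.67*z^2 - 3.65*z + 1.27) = -8.5347*z^5 - 4.7451*z^4 - 4.1577*z^3 - 18.4525*z^2 + 18.1646*z - 6.0198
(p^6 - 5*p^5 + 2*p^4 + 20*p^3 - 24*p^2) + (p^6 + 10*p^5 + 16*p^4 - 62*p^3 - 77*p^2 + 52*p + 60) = 2*p^6 + 5*p^5 + 18*p^4 - 42*p^3 - 101*p^2 + 52*p + 60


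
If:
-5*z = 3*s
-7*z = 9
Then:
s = 15/7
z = -9/7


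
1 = 1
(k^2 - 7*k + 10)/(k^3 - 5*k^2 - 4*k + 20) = 1/(k + 2)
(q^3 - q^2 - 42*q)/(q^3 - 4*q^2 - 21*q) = (q + 6)/(q + 3)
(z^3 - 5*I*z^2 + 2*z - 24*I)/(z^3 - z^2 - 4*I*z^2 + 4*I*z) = (z^2 - I*z + 6)/(z*(z - 1))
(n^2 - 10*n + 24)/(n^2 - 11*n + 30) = (n - 4)/(n - 5)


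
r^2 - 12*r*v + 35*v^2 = (r - 7*v)*(r - 5*v)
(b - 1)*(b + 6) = b^2 + 5*b - 6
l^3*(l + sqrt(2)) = l^4 + sqrt(2)*l^3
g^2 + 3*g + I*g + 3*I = (g + 3)*(g + I)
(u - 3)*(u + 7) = u^2 + 4*u - 21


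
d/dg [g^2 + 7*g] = 2*g + 7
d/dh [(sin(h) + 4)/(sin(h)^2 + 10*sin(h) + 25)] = -(sin(h) + 3)*cos(h)/(sin(h) + 5)^3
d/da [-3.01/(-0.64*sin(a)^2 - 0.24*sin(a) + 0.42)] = -(3.8528*sin(a) + 0.7224)*cos(a)/(0.64*sin(a)^2 + 0.24*sin(a) - 0.42)^2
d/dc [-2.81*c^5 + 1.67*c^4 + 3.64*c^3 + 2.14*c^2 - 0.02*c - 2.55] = -14.05*c^4 + 6.68*c^3 + 10.92*c^2 + 4.28*c - 0.02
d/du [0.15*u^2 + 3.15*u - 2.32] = 0.3*u + 3.15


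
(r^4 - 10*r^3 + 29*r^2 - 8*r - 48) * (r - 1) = r^5 - 11*r^4 + 39*r^3 - 37*r^2 - 40*r + 48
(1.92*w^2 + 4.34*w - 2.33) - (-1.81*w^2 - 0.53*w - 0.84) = 3.73*w^2 + 4.87*w - 1.49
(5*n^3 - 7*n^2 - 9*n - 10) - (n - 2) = 5*n^3 - 7*n^2 - 10*n - 8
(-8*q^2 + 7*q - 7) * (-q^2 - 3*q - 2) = 8*q^4 + 17*q^3 + 2*q^2 + 7*q + 14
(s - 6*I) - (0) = s - 6*I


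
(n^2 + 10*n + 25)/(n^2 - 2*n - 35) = (n + 5)/(n - 7)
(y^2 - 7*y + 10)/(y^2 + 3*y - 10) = (y - 5)/(y + 5)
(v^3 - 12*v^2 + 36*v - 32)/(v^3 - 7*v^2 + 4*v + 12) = (v^2 - 10*v + 16)/(v^2 - 5*v - 6)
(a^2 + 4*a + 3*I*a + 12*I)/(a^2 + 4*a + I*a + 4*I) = (a + 3*I)/(a + I)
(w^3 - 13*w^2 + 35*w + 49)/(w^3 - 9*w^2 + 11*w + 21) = (w - 7)/(w - 3)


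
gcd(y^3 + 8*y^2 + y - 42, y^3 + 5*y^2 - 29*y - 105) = y^2 + 10*y + 21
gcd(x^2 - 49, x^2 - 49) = x^2 - 49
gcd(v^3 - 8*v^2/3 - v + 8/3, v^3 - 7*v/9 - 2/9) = v - 1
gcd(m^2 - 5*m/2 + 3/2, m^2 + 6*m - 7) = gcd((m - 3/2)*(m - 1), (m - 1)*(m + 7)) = m - 1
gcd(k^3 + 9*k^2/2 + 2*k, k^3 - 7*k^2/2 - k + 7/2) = 1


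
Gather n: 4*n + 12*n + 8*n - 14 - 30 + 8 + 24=24*n - 12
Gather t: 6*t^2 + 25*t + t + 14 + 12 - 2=6*t^2 + 26*t + 24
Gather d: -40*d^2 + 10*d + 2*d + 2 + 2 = -40*d^2 + 12*d + 4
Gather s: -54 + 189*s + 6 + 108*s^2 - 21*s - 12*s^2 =96*s^2 + 168*s - 48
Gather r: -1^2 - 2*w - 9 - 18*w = -20*w - 10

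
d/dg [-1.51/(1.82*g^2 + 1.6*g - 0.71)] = (5.4964*g + 2.416)/(1.82*g^2 + 1.6*g - 0.71)^2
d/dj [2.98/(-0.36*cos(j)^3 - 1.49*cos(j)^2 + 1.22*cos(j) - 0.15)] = (-3.2184*cos(j)^2 - 8.8804*cos(j) + 3.6356)*sin(j)/(0.36*cos(j)^3 + 1.49*cos(j)^2 - 1.22*cos(j) + 0.15)^2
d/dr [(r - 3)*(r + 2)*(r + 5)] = 3*r^2 + 8*r - 11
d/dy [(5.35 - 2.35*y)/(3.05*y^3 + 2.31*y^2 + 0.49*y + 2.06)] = (14.335*y^3 - 43.524*y^2 - 24.717*y - 7.4625)/(9.3025*y^6 + 14.091*y^5 + 8.3251*y^4 + 14.8298*y^3 + 9.7573*y^2 + 2.0188*y + 4.2436)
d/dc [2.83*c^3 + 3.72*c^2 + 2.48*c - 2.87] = 8.49*c^2 + 7.44*c + 2.48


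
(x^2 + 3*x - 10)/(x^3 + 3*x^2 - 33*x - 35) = (x^2 + 3*x - 10)/(x^3 + 3*x^2 - 33*x - 35)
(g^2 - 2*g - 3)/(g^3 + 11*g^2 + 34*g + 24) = (g - 3)/(g^2 + 10*g + 24)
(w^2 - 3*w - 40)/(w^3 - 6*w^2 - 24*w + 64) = (w + 5)/(w^2 + 2*w - 8)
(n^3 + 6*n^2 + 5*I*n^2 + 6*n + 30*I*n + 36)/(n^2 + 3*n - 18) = (n^2 + 5*I*n + 6)/(n - 3)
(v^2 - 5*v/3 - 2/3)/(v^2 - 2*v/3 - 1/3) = (v - 2)/(v - 1)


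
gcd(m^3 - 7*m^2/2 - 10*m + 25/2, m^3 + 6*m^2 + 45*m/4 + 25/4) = m + 5/2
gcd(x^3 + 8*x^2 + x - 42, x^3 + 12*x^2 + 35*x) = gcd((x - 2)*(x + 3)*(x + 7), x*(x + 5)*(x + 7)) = x + 7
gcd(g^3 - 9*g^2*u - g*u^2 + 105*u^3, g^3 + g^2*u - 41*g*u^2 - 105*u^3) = -g^2 + 4*g*u + 21*u^2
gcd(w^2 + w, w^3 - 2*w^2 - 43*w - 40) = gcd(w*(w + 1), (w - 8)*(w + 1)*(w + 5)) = w + 1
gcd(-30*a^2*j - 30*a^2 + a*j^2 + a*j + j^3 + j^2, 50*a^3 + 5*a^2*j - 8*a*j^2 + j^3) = 5*a - j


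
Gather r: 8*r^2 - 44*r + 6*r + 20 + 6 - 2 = 8*r^2 - 38*r + 24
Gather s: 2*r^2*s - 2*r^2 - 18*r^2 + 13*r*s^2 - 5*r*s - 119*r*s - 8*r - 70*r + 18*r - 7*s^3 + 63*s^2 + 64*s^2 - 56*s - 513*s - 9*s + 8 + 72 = -20*r^2 - 60*r - 7*s^3 + s^2*(13*r + 127) + s*(2*r^2 - 124*r - 578) + 80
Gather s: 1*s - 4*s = -3*s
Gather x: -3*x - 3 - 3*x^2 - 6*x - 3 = -3*x^2 - 9*x - 6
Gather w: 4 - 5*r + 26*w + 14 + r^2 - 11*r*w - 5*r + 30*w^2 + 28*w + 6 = r^2 - 10*r + 30*w^2 + w*(54 - 11*r) + 24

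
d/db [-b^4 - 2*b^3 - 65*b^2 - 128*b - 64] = -4*b^3 - 6*b^2 - 130*b - 128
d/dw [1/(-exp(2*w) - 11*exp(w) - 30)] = (2*exp(w) + 11)*exp(w)/(exp(2*w) + 11*exp(w) + 30)^2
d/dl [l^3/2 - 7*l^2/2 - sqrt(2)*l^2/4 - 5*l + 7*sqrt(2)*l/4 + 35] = 3*l^2/2 - 7*l - sqrt(2)*l/2 - 5 + 7*sqrt(2)/4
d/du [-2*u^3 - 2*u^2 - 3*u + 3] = -6*u^2 - 4*u - 3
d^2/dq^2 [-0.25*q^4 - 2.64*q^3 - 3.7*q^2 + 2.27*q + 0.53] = -3.0*q^2 - 15.84*q - 7.4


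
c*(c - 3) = c^2 - 3*c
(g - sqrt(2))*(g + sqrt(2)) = g^2 - 2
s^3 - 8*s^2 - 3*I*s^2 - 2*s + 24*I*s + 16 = (s - 8)*(s - 2*I)*(s - I)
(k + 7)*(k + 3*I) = k^2 + 7*k + 3*I*k + 21*I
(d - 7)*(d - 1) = d^2 - 8*d + 7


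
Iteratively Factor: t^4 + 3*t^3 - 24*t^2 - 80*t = (t - 5)*(t^3 + 8*t^2 + 16*t) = (t - 5)*(t + 4)*(t^2 + 4*t) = t*(t - 5)*(t + 4)*(t + 4)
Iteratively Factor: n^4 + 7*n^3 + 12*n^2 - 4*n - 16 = (n + 2)*(n^3 + 5*n^2 + 2*n - 8) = (n - 1)*(n + 2)*(n^2 + 6*n + 8) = (n - 1)*(n + 2)*(n + 4)*(n + 2)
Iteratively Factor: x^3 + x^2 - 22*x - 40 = (x - 5)*(x^2 + 6*x + 8) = (x - 5)*(x + 2)*(x + 4)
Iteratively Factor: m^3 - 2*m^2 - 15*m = (m - 5)*(m^2 + 3*m) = m*(m - 5)*(m + 3)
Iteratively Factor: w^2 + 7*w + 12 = (w + 4)*(w + 3)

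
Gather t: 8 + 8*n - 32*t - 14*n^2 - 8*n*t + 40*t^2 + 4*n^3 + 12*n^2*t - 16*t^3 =4*n^3 - 14*n^2 + 8*n - 16*t^3 + 40*t^2 + t*(12*n^2 - 8*n - 32) + 8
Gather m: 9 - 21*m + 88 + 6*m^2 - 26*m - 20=6*m^2 - 47*m + 77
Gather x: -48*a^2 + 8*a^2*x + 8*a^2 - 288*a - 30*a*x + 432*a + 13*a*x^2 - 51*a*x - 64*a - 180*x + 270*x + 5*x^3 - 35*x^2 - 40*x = -40*a^2 + 80*a + 5*x^3 + x^2*(13*a - 35) + x*(8*a^2 - 81*a + 50)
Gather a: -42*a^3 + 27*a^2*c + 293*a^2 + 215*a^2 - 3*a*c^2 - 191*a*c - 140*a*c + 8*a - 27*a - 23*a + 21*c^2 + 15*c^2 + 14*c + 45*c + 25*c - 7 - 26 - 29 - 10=-42*a^3 + a^2*(27*c + 508) + a*(-3*c^2 - 331*c - 42) + 36*c^2 + 84*c - 72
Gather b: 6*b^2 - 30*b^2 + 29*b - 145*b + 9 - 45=-24*b^2 - 116*b - 36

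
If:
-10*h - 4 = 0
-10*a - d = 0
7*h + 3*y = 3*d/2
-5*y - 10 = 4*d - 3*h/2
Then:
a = 229/975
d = -458/195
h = -2/5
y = -47/195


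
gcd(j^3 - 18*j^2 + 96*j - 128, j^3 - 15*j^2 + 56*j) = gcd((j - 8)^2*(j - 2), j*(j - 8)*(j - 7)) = j - 8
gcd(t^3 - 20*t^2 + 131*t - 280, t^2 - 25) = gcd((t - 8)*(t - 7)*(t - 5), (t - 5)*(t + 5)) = t - 5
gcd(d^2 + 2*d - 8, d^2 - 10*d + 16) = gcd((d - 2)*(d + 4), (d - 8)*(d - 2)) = d - 2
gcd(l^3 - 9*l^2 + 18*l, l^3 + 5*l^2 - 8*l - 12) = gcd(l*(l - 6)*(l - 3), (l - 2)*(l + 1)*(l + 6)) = 1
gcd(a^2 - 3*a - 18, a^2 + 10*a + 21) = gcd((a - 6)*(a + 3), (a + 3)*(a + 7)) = a + 3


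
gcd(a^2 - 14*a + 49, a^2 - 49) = a - 7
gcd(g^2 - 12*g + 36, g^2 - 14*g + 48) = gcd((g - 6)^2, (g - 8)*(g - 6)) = g - 6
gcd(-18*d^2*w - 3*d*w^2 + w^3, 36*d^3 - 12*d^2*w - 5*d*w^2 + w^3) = -18*d^2 - 3*d*w + w^2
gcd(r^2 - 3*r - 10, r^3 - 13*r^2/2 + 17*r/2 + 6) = 1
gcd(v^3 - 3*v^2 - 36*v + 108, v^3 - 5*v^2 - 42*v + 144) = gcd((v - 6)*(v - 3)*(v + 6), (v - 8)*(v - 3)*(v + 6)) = v^2 + 3*v - 18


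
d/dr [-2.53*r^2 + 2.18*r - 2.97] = 2.18 - 5.06*r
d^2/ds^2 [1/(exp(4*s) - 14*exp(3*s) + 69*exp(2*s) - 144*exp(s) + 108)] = 2*((-8*exp(3*s) + 63*exp(2*s) - 138*exp(s) + 72)*(exp(4*s) - 14*exp(3*s) + 69*exp(2*s) - 144*exp(s) + 108) + 4*(2*exp(3*s) - 21*exp(2*s) + 69*exp(s) - 72)^2*exp(s))*exp(s)/(exp(4*s) - 14*exp(3*s) + 69*exp(2*s) - 144*exp(s) + 108)^3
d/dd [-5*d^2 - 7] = -10*d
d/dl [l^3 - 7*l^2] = l*(3*l - 14)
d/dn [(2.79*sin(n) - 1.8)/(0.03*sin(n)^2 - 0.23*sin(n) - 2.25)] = (-0.0837*sin(n)^2 + 0.108*sin(n) - 6.6915)*cos(n)/(0.0009*sin(n)^4 - 0.0138*sin(n)^3 - 0.0821*sin(n)^2 + 1.035*sin(n) + 5.0625)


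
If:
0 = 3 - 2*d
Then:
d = 3/2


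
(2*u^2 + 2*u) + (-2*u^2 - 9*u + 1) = 1 - 7*u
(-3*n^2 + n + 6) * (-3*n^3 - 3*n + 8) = 9*n^5 - 3*n^4 - 9*n^3 - 27*n^2 - 10*n + 48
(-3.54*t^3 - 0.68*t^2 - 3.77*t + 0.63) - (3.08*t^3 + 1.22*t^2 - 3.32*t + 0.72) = -6.62*t^3 - 1.9*t^2 - 0.45*t - 0.09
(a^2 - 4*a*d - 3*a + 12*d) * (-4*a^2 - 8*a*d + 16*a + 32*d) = -4*a^4 + 8*a^3*d + 28*a^3 + 32*a^2*d^2 - 56*a^2*d - 48*a^2 - 224*a*d^2 + 96*a*d + 384*d^2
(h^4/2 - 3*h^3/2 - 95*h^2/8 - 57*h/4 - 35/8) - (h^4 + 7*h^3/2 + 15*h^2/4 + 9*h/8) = -h^4/2 - 5*h^3 - 125*h^2/8 - 123*h/8 - 35/8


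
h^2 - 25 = (h - 5)*(h + 5)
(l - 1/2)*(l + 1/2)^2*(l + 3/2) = l^4 + 2*l^3 + l^2/2 - l/2 - 3/16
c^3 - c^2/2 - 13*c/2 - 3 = (c - 3)*(c + 1/2)*(c + 2)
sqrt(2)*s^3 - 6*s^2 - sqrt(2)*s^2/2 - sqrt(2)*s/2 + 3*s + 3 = (s - 1)*(s - 3*sqrt(2))*(sqrt(2)*s + sqrt(2)/2)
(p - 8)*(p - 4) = p^2 - 12*p + 32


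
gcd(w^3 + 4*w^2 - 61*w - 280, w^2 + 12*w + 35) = w^2 + 12*w + 35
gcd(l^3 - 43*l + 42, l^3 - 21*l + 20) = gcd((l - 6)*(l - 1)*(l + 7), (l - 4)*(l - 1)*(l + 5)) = l - 1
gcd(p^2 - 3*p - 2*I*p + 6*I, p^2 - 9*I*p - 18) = 1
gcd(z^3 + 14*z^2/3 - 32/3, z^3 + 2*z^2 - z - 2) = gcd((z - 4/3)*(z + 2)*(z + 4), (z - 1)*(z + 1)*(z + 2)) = z + 2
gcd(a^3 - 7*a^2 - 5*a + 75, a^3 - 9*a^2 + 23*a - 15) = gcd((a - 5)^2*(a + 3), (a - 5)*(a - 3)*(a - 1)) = a - 5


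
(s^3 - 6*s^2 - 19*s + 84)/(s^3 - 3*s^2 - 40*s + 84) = (s^2 + s - 12)/(s^2 + 4*s - 12)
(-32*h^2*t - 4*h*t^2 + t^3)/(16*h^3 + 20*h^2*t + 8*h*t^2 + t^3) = t*(-8*h + t)/(4*h^2 + 4*h*t + t^2)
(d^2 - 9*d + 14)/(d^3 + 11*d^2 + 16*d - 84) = (d - 7)/(d^2 + 13*d + 42)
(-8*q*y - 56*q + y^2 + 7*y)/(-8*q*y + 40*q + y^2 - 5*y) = (y + 7)/(y - 5)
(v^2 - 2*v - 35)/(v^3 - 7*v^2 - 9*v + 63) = (v + 5)/(v^2 - 9)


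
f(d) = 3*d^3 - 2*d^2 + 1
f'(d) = 9*d^2 - 4*d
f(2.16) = 21.90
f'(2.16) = 33.35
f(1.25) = 3.73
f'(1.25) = 9.06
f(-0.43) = 0.39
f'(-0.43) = 3.38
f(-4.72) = -359.02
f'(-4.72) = 219.39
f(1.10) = 2.57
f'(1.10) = 6.49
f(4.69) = 266.49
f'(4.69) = 179.20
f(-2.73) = -74.95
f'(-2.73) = 78.00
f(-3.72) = -181.11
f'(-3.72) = 139.43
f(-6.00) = -719.00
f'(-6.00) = 348.00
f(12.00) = 4897.00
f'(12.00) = 1248.00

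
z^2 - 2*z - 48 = (z - 8)*(z + 6)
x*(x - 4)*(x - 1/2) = x^3 - 9*x^2/2 + 2*x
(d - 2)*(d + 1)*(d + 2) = d^3 + d^2 - 4*d - 4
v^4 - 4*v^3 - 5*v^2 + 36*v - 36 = (v - 3)*(v - 2)^2*(v + 3)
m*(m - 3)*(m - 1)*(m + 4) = m^4 - 13*m^2 + 12*m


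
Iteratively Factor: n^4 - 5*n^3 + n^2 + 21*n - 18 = (n - 1)*(n^3 - 4*n^2 - 3*n + 18) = (n - 1)*(n + 2)*(n^2 - 6*n + 9) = (n - 3)*(n - 1)*(n + 2)*(n - 3)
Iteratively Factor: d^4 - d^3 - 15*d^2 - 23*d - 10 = (d - 5)*(d^3 + 4*d^2 + 5*d + 2) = (d - 5)*(d + 1)*(d^2 + 3*d + 2) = (d - 5)*(d + 1)*(d + 2)*(d + 1)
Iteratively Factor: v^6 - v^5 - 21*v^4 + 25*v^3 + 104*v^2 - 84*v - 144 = (v - 3)*(v^5 + 2*v^4 - 15*v^3 - 20*v^2 + 44*v + 48) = (v - 3)*(v + 1)*(v^4 + v^3 - 16*v^2 - 4*v + 48) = (v - 3)*(v + 1)*(v + 4)*(v^3 - 3*v^2 - 4*v + 12) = (v - 3)*(v + 1)*(v + 2)*(v + 4)*(v^2 - 5*v + 6) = (v - 3)*(v - 2)*(v + 1)*(v + 2)*(v + 4)*(v - 3)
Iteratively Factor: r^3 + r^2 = (r + 1)*(r^2) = r*(r + 1)*(r)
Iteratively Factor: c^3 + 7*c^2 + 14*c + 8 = (c + 4)*(c^2 + 3*c + 2) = (c + 1)*(c + 4)*(c + 2)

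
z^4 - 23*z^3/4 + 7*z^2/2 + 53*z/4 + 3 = (z - 4)*(z - 3)*(z + 1/4)*(z + 1)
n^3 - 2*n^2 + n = n*(n - 1)^2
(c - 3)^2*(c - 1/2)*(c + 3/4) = c^4 - 23*c^3/4 + 57*c^2/8 + 9*c/2 - 27/8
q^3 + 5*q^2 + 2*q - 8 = (q - 1)*(q + 2)*(q + 4)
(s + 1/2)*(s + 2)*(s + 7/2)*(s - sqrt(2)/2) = s^4 - sqrt(2)*s^3/2 + 6*s^3 - 3*sqrt(2)*s^2 + 39*s^2/4 - 39*sqrt(2)*s/8 + 7*s/2 - 7*sqrt(2)/4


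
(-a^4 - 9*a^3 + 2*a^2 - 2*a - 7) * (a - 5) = -a^5 - 4*a^4 + 47*a^3 - 12*a^2 + 3*a + 35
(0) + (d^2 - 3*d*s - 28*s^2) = d^2 - 3*d*s - 28*s^2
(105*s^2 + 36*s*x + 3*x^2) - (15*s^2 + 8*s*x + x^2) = 90*s^2 + 28*s*x + 2*x^2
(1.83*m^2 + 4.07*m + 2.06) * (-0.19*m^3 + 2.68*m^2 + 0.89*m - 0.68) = -0.3477*m^5 + 4.1311*m^4 + 12.1449*m^3 + 7.8987*m^2 - 0.9342*m - 1.4008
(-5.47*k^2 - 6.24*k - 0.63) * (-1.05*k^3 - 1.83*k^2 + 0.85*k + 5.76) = 5.7435*k^5 + 16.5621*k^4 + 7.4312*k^3 - 35.6583*k^2 - 36.4779*k - 3.6288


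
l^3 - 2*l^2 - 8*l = l*(l - 4)*(l + 2)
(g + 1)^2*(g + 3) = g^3 + 5*g^2 + 7*g + 3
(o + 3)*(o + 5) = o^2 + 8*o + 15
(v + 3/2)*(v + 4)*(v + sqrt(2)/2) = v^3 + sqrt(2)*v^2/2 + 11*v^2/2 + 11*sqrt(2)*v/4 + 6*v + 3*sqrt(2)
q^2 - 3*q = q*(q - 3)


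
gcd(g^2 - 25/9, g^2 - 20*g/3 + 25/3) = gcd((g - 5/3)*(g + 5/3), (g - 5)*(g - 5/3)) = g - 5/3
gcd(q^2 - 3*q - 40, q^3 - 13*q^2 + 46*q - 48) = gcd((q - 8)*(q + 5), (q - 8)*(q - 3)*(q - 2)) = q - 8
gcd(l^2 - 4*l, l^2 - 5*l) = l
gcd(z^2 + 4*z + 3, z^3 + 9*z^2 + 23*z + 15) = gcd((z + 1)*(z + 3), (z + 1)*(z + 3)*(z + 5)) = z^2 + 4*z + 3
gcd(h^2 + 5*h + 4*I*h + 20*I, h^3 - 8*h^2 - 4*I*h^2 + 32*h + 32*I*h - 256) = h + 4*I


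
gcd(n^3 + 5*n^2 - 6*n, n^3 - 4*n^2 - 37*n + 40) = n - 1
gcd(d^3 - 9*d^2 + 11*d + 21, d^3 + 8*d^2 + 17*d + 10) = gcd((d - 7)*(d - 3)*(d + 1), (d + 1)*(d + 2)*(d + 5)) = d + 1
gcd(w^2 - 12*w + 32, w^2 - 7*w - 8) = w - 8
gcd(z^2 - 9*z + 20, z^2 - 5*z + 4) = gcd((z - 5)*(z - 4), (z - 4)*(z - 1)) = z - 4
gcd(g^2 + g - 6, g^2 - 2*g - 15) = g + 3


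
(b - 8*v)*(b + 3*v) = b^2 - 5*b*v - 24*v^2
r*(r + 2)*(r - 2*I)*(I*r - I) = I*r^4 + 2*r^3 + I*r^3 + 2*r^2 - 2*I*r^2 - 4*r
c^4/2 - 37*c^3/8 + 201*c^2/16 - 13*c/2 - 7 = (c/2 + 1/4)*(c - 4)^2*(c - 7/4)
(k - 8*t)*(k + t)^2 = k^3 - 6*k^2*t - 15*k*t^2 - 8*t^3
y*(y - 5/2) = y^2 - 5*y/2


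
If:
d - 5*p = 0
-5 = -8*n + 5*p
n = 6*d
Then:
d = 5/47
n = 30/47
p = 1/47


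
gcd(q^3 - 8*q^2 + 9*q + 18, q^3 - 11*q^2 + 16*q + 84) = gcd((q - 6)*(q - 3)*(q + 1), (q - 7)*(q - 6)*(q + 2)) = q - 6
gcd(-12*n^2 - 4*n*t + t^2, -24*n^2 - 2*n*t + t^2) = -6*n + t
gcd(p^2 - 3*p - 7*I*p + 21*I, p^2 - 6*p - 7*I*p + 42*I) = p - 7*I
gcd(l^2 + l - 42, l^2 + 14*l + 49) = l + 7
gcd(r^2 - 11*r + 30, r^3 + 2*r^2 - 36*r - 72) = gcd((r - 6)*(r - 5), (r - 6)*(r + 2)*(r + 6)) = r - 6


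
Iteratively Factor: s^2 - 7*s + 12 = (s - 4)*(s - 3)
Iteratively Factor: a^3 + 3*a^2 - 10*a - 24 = (a - 3)*(a^2 + 6*a + 8) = (a - 3)*(a + 2)*(a + 4)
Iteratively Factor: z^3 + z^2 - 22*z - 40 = (z + 2)*(z^2 - z - 20) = (z + 2)*(z + 4)*(z - 5)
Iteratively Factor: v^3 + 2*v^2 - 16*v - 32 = (v + 4)*(v^2 - 2*v - 8) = (v - 4)*(v + 4)*(v + 2)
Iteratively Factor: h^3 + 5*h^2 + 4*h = (h)*(h^2 + 5*h + 4) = h*(h + 1)*(h + 4)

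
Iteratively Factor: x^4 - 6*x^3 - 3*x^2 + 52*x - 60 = (x - 2)*(x^3 - 4*x^2 - 11*x + 30) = (x - 2)^2*(x^2 - 2*x - 15) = (x - 5)*(x - 2)^2*(x + 3)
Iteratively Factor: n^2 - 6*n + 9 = (n - 3)*(n - 3)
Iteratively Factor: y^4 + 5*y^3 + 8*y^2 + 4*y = (y + 1)*(y^3 + 4*y^2 + 4*y) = (y + 1)*(y + 2)*(y^2 + 2*y) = (y + 1)*(y + 2)^2*(y)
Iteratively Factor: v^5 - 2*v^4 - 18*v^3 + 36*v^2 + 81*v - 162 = (v - 2)*(v^4 - 18*v^2 + 81) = (v - 2)*(v + 3)*(v^3 - 3*v^2 - 9*v + 27) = (v - 2)*(v + 3)^2*(v^2 - 6*v + 9) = (v - 3)*(v - 2)*(v + 3)^2*(v - 3)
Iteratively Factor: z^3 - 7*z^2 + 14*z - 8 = (z - 1)*(z^2 - 6*z + 8) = (z - 4)*(z - 1)*(z - 2)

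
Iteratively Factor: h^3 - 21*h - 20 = (h + 1)*(h^2 - h - 20) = (h + 1)*(h + 4)*(h - 5)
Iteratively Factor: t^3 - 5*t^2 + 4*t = (t - 1)*(t^2 - 4*t) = (t - 4)*(t - 1)*(t)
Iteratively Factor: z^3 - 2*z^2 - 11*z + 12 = (z - 1)*(z^2 - z - 12) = (z - 1)*(z + 3)*(z - 4)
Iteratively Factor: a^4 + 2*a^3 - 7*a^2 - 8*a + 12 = (a + 2)*(a^3 - 7*a + 6) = (a + 2)*(a + 3)*(a^2 - 3*a + 2) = (a - 1)*(a + 2)*(a + 3)*(a - 2)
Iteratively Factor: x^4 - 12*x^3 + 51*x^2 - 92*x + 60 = (x - 3)*(x^3 - 9*x^2 + 24*x - 20) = (x - 3)*(x - 2)*(x^2 - 7*x + 10) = (x - 5)*(x - 3)*(x - 2)*(x - 2)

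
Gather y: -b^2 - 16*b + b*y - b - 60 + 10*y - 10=-b^2 - 17*b + y*(b + 10) - 70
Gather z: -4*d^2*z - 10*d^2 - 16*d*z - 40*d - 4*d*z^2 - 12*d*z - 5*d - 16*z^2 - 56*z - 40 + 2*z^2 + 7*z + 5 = -10*d^2 - 45*d + z^2*(-4*d - 14) + z*(-4*d^2 - 28*d - 49) - 35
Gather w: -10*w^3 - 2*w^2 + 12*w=-10*w^3 - 2*w^2 + 12*w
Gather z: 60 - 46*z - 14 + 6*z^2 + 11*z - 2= 6*z^2 - 35*z + 44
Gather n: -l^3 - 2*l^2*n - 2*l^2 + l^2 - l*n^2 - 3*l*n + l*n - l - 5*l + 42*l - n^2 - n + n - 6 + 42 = -l^3 - l^2 + 36*l + n^2*(-l - 1) + n*(-2*l^2 - 2*l) + 36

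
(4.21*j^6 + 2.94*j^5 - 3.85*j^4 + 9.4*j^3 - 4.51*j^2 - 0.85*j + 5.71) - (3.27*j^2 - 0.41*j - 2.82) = 4.21*j^6 + 2.94*j^5 - 3.85*j^4 + 9.4*j^3 - 7.78*j^2 - 0.44*j + 8.53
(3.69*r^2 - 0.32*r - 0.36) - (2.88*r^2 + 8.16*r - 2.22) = 0.81*r^2 - 8.48*r + 1.86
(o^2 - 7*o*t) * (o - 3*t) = o^3 - 10*o^2*t + 21*o*t^2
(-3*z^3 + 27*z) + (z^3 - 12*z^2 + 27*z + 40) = -2*z^3 - 12*z^2 + 54*z + 40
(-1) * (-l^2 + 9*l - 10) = l^2 - 9*l + 10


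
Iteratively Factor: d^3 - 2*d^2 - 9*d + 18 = (d - 3)*(d^2 + d - 6) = (d - 3)*(d - 2)*(d + 3)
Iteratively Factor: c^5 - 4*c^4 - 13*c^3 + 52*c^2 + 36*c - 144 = (c + 3)*(c^4 - 7*c^3 + 8*c^2 + 28*c - 48) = (c - 3)*(c + 3)*(c^3 - 4*c^2 - 4*c + 16) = (c - 3)*(c - 2)*(c + 3)*(c^2 - 2*c - 8) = (c - 3)*(c - 2)*(c + 2)*(c + 3)*(c - 4)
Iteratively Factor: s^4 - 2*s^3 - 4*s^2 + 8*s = (s)*(s^3 - 2*s^2 - 4*s + 8) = s*(s - 2)*(s^2 - 4) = s*(s - 2)*(s + 2)*(s - 2)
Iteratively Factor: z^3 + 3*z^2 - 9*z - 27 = (z + 3)*(z^2 - 9) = (z - 3)*(z + 3)*(z + 3)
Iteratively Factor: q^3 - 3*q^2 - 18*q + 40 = (q - 5)*(q^2 + 2*q - 8) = (q - 5)*(q + 4)*(q - 2)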